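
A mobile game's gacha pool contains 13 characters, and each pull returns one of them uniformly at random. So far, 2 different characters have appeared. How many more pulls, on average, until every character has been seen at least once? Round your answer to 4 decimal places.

The wait to go from k to k+1 distinct characters is geometric with mean 13/(13-k).
Sum over k = 2,...,12: E = 13/11 + 13/10 + 13/9 + ... + 13/2 + 13/1 = 39.25841.

39.2584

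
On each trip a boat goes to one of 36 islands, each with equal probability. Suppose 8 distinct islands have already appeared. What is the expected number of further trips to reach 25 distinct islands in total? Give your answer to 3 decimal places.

From k distinct to k+1 distinct takes on average 36/(36-k) trips.
Sum over k = 8,...,24: E = 36/28 + 36/27 + 36/26 + ... + 36/13 + 36/12 = 32.6626.

32.663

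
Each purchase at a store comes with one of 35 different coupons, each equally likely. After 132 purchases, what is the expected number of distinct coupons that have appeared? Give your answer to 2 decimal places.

34.24

For each coupon, P(seen in 132 purchases) = 1 - (34/35)^132 = 0.978.
By linearity of expectation, E[distinct seen] = 35·(1 - (34/35)^132) = 34.237.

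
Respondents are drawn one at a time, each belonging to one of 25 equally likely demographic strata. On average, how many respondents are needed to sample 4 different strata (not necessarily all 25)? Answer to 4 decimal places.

4.2650

Going from k to k+1 distinct takes a geometric number of respondents with mean 25/(25-k).
Sum over k = 0,...,3: E = 25/25 + 25/24 + 25/23 + 25/22 = 4.26499.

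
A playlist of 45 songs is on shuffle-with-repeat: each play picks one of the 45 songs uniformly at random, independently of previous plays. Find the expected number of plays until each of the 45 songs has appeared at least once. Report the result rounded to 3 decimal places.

Split into phases: going from k distinct to k+1 distinct takes on average 45/(45-k) plays.
E[T] = 45/45 + 45/44 + 45/43 + ... + 45/2 + 45/1 = 45·H_{45}.
H_{45} = 4.3949, so E[T] = 197.7727.

197.773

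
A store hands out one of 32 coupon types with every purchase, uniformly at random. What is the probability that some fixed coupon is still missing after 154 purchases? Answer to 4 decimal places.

0.0075

On each purchase the fixed coupon fails to appear with probability 31/32.
P(still missing after 154) = (31/32)^154 = 0.00753.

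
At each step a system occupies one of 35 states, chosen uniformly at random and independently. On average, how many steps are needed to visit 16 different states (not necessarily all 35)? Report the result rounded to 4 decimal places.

Going from k to k+1 distinct takes a geometric number of steps with mean 35/(35-k).
Sum over k = 0,...,15: E = 35/35 + 35/34 + 35/33 + ... + 35/21 + 35/20 = 20.96646.

20.9665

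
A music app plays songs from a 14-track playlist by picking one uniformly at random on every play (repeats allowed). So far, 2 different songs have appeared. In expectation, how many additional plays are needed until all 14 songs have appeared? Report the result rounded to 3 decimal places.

The wait to go from k to k+1 distinct songs is geometric with mean 14/(14-k).
Sum over k = 2,...,13: E = 14/12 + 14/11 + 14/10 + ... + 14/2 + 14/1 = 43.4449.

43.445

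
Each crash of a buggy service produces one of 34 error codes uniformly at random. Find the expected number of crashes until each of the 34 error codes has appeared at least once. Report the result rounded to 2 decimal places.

After k distinct error codes have appeared, the next crash gives a new one with probability (34-k)/34, so the expected wait for the (k+1)-th is 34/(34-k).
E[T] = 34/34 + 34/33 + 34/32 + ... + 34/2 + 34/1 = 34·H_{34}.
H_{34} = 4.118, so E[T] = 140.019.

140.02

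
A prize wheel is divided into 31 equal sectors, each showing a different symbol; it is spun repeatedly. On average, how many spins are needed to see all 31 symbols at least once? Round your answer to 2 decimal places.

124.84

Split into phases: going from k distinct to k+1 distinct takes on average 31/(31-k) spins.
E[T] = 31/31 + 31/30 + 31/29 + ... + 31/2 + 31/1 = 31·H_{31}.
H_{31} = 4.027, so E[T] = 124.845.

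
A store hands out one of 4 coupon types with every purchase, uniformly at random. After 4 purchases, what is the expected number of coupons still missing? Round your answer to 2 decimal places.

For each coupon, P(unseen after 4) = (3/4)^4 = 0.316.
By linearity of expectation, E[unseen] = 4·(3/4)^4 = 1.266.

1.27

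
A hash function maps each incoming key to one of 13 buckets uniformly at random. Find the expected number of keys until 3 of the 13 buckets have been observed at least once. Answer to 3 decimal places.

3.265

Going from k to k+1 distinct takes a geometric number of keys with mean 13/(13-k).
Sum over k = 0,...,2: E = 13/13 + 13/12 + 13/11 = 3.2652.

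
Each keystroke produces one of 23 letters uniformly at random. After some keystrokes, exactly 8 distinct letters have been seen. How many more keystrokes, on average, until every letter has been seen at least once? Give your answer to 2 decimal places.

The wait to go from k to k+1 distinct letters is geometric with mean 23/(23-k).
Sum over k = 8,...,22: E = 23/15 + 23/14 + 23/13 + ... + 23/2 + 23/1 = 76.319.

76.32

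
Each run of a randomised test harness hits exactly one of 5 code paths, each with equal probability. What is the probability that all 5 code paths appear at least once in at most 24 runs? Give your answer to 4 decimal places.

By inclusion–exclusion over which code paths are missing,
P(all seen) = Σ_{j=0}^{5} (-1)^j C(5,j)((5-j)/5)^24
= 1.00000 - 0.02361 + 0.00005 - 0.00000 + 0.00000 - 0.00000
= 0.97644.

0.9764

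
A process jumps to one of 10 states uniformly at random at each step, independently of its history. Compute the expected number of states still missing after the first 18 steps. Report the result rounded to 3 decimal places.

1.501

For each state, P(unseen after 18) = (9/10)^18 = 0.1501.
By linearity of expectation, E[unseen] = 10·(9/10)^18 = 1.5009.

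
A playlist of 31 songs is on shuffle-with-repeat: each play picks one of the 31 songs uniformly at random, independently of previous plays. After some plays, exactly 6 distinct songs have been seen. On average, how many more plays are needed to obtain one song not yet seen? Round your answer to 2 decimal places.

Each play yields a new song with probability (31-6)/31 = 25/31, so the wait is geometric with mean 31/25.
E = 31/25 = 1.240.

1.24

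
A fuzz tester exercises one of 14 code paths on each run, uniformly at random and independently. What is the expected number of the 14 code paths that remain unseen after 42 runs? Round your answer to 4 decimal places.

For each code path, P(unseen after 42) = (13/14)^42 = 0.04449.
By linearity of expectation, E[unseen] = 14·(13/14)^42 = 0.62283.

0.6228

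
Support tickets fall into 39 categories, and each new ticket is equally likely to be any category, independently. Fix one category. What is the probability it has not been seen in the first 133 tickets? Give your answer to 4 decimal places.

0.0316

Each ticket misses the fixed category with probability (39-1)/39 = 38/39, independently.
P(still missing after 133) = (38/39)^133 = 0.03160.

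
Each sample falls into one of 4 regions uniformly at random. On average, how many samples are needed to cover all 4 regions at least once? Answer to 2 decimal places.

After k distinct regions have appeared, the next sample gives a new one with probability (4-k)/4, so the expected wait for the (k+1)-th is 4/(4-k).
E[T] = 4/4 + 4/3 + 4/2 + 4/1 = 4·H_{4}.
H_{4} = 2.083, so E[T] = 8.333.

8.33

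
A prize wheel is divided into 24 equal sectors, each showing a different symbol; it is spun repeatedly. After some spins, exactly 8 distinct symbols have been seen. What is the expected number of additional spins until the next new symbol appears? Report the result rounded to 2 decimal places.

1.50

The number of spins until the next new symbol is geometric with success probability 16/24, so its mean is 24/16.
E = 24/16 = 1.500.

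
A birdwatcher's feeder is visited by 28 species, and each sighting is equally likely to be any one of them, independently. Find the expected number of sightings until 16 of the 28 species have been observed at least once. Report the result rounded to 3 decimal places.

23.071

With k distinct species already seen, the next new one arrives after an expected 28/(28-k) sightings.
Sum over k = 0,...,15: E = 28/28 + 28/27 + 28/26 + ... + 28/14 + 28/13 = 23.0709.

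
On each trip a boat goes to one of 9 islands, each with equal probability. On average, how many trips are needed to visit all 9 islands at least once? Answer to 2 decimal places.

25.46

The wait to go from k to k+1 distinct islands is geometric with mean 9/(9-k).
E[T] = 9/9 + 9/8 + 9/7 + ... + 9/2 + 9/1 = 9·H_{9}.
H_{9} = 2.829, so E[T] = 25.461.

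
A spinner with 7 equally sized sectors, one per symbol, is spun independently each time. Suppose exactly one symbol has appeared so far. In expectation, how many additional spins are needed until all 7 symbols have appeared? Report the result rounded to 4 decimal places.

With k distinct symbols already seen, the next new one takes an expected 7/(7-k) spins.
Sum over k = 1,...,6: E = 7/6 + 7/5 + 7/4 + 7/3 + 7/2 + 7/1 = 17.15000.

17.1500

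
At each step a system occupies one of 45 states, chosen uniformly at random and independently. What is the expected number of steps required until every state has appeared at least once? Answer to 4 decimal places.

197.7727

After k distinct states have appeared, the next step gives a new one with probability (45-k)/45, so the expected wait for the (k+1)-th is 45/(45-k).
E[T] = 45/45 + 45/44 + 45/43 + ... + 45/2 + 45/1 = 45·H_{45}.
H_{45} = 4.39495, so E[T] = 197.77267.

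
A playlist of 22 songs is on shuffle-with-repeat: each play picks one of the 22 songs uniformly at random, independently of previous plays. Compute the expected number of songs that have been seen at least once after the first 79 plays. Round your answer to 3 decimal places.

21.442

For each song, P(seen in 79 plays) = 1 - (21/22)^79 = 0.9747.
By linearity of expectation, E[distinct seen] = 22·(1 - (21/22)^79) = 21.4424.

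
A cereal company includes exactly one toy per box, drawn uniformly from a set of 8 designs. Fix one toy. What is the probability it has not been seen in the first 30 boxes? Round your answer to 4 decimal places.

On each box the fixed toy fails to appear with probability 7/8.
P(still missing after 30) = (7/8)^30 = 0.01821.

0.0182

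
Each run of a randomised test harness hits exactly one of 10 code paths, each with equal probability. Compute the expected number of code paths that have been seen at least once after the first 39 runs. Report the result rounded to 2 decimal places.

For each code path, P(seen in 39 runs) = 1 - (9/10)^39 = 0.984.
By linearity of expectation, E[distinct seen] = 10·(1 - (9/10)^39) = 9.836.

9.84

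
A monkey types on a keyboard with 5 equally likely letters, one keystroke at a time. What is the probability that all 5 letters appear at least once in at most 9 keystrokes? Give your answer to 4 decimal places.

0.4271

Let A_i be the event that letter i is missing after 9 keystrokes. By inclusion–exclusion on the A_i,
P(all seen) = Σ_{j=0}^{5} (-1)^j C(5,j)((5-j)/5)^9
= 1.00000 - 0.67109 + 0.10078 - 0.00262 + 0.00000 - 0.00000
= 0.42707.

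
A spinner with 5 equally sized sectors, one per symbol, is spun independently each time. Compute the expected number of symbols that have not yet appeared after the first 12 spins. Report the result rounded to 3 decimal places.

For each symbol, P(unseen after 12) = (4/5)^12 = 0.0687.
By linearity of expectation, E[unseen] = 5·(4/5)^12 = 0.3436.

0.344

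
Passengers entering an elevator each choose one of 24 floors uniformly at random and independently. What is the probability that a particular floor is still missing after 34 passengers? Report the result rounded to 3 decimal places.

On each passenger the fixed floor fails to appear with probability 23/24.
P(still missing after 34) = (23/24)^34 = 0.2353.

0.235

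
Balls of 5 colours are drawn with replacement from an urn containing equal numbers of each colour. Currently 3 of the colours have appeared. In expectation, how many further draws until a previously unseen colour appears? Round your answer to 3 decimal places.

2.500

The number of draws until the next new colour is geometric with success probability 2/5, so its mean is 5/2.
E = 5/2 = 2.5000.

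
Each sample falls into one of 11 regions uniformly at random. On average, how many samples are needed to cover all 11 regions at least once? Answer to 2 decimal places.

33.22

Split into phases: going from k distinct to k+1 distinct takes on average 11/(11-k) samples.
E[T] = 11/11 + 11/10 + 11/9 + ... + 11/2 + 11/1 = 11·H_{11}.
H_{11} = 3.020, so E[T] = 33.219.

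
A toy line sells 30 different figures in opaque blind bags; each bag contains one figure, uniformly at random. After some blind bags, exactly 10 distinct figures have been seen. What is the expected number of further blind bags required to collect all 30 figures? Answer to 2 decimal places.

With k distinct figures already seen, the next new one takes an expected 30/(30-k) blind bags.
Sum over k = 10,...,29: E = 30/20 + 30/19 + 30/18 + ... + 30/2 + 30/1 = 107.932.

107.93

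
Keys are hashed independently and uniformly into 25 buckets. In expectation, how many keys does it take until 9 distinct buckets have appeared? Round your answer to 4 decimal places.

Going from k to k+1 distinct takes a geometric number of keys with mean 25/(25-k).
Sum over k = 0,...,8: E = 25/25 + 25/24 + 25/23 + ... + 25/18 + 25/17 = 10.88073.

10.8807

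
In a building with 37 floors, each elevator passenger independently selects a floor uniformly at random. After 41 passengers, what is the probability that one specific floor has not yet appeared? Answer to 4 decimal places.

Each passenger misses the fixed floor with probability (37-1)/37 = 36/37, independently.
P(still missing after 41) = (36/37)^41 = 0.32519.

0.3252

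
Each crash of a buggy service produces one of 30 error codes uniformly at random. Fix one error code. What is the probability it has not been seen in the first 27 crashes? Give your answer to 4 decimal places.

On each crash the fixed error code fails to appear with probability 29/30.
P(still missing after 27) = (29/30)^27 = 0.40038.

0.4004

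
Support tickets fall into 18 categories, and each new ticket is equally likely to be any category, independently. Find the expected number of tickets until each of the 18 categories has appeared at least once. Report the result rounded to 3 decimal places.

Split into phases: going from k distinct to k+1 distinct takes on average 18/(18-k) tickets.
E[T] = 18/18 + 18/17 + 18/16 + ... + 18/2 + 18/1 = 18·H_{18}.
H_{18} = 3.4951, so E[T] = 62.9119.

62.912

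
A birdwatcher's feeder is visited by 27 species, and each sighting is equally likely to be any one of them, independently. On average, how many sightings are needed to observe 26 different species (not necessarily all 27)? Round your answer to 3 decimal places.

78.069

With k distinct species already seen, the next new one arrives after an expected 27/(27-k) sightings.
Sum over k = 0,...,25: E = 27/27 + 27/26 + 27/25 + ... + 27/3 + 27/2 = 78.0693.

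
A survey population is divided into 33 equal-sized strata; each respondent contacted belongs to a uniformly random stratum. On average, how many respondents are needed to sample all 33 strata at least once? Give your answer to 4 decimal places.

134.9303

After k distinct strata have appeared, the next respondent gives a new one with probability (33-k)/33, so the expected wait for the (k+1)-th is 33/(33-k).
E[T] = 33/33 + 33/32 + 33/31 + ... + 33/2 + 33/1 = 33·H_{33}.
H_{33} = 4.08880, so E[T] = 134.93034.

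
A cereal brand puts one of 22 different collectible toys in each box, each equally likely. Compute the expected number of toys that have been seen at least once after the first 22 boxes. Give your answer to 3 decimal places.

14.094

For each toy, P(seen in 22 boxes) = 1 - (21/22)^22 = 0.6406.
By linearity of expectation, E[distinct seen] = 22·(1 - (21/22)^22) = 14.0942.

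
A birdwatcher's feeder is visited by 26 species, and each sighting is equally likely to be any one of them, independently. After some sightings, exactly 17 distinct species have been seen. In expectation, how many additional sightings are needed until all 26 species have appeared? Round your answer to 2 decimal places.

From k distinct to k+1 distinct takes on average 26/(26-k) sightings.
Sum over k = 17,...,25: E = 26/9 + 26/8 + 26/7 + ... + 26/2 + 26/1 = 73.553.

73.55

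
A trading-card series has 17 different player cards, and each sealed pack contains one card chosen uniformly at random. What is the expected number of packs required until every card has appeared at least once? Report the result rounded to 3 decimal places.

Split into phases: going from k distinct to k+1 distinct takes on average 17/(17-k) packs.
E[T] = 17/17 + 17/16 + 17/15 + ... + 17/2 + 17/1 = 17·H_{17}.
H_{17} = 3.4396, so E[T] = 58.4724.

58.472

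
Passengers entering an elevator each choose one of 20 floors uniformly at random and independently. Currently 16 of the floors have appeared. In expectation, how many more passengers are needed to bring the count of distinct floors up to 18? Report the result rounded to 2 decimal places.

11.67

With k distinct floors already seen, the next new one takes an expected 20/(20-k) passengers.
Sum over k = 16,...,17: E = 20/4 + 20/3 = 11.667.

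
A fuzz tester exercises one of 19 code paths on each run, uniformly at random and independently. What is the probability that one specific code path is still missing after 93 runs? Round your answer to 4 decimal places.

On each run the fixed code path fails to appear with probability 18/19.
P(still missing after 93) = (18/19)^93 = 0.00655.

0.0066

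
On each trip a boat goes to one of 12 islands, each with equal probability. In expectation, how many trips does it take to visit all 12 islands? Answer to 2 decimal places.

Split into phases: going from k distinct to k+1 distinct takes on average 12/(12-k) trips.
E[T] = 12/12 + 12/11 + 12/10 + ... + 12/2 + 12/1 = 12·H_{12}.
H_{12} = 3.103, so E[T] = 37.239.

37.24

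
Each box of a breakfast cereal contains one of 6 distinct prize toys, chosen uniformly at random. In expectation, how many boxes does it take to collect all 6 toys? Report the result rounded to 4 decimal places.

14.7000

Split into phases: going from k distinct to k+1 distinct takes on average 6/(6-k) boxes.
E[T] = 6/6 + 6/5 + 6/4 + 6/3 + 6/2 + 6/1 = 6·H_{6}.
H_{6} = 2.45000, so E[T] = 14.70000.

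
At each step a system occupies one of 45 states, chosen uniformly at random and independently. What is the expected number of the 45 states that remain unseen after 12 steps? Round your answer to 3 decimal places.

34.363

For each state, P(unseen after 12) = (44/45)^12 = 0.7636.
By linearity of expectation, E[unseen] = 45·(44/45)^12 = 34.3633.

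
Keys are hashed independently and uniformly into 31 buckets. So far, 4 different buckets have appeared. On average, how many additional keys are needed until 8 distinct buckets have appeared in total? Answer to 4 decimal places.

4.8721

From k distinct to k+1 distinct takes on average 31/(31-k) keys.
Sum over k = 4,...,7: E = 31/27 + 31/26 + 31/25 + 31/24 = 4.87212.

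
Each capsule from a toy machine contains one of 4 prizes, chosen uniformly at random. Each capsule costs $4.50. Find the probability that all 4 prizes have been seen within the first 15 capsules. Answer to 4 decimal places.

Let A_i be the event that prize i is missing after 15 capsules. By inclusion–exclusion on the A_i,
P(all seen) = Σ_{j=0}^{4} (-1)^j C(4,j)((4-j)/4)^15
= 1.00000 - 0.05345 + 0.00018 - 0.00000 + 0.00000
= 0.94673.

0.9467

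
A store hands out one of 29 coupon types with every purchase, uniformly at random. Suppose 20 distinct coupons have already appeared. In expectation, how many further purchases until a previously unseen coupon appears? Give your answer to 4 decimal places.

3.2222

Each purchase yields a new coupon with probability (29-20)/29 = 9/29, so the wait is geometric with mean 29/9.
E = 29/9 = 3.22222.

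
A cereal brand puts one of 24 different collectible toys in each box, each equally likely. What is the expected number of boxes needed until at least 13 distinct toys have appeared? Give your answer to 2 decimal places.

With k distinct toys already seen, the next new one arrives after an expected 24/(24-k) boxes.
Sum over k = 0,...,12: E = 24/24 + 24/23 + 24/22 + ... + 24/13 + 24/12 = 18.146.

18.15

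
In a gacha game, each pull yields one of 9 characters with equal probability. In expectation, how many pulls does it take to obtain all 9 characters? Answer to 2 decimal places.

After k distinct characters have appeared, the next pull gives a new one with probability (9-k)/9, so the expected wait for the (k+1)-th is 9/(9-k).
E[T] = 9/9 + 9/8 + 9/7 + ... + 9/2 + 9/1 = 9·H_{9}.
H_{9} = 2.829, so E[T] = 25.461.

25.46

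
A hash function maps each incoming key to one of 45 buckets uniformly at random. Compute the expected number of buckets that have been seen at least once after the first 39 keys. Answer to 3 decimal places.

26.268

For each bucket, P(seen in 39 keys) = 1 - (44/45)^39 = 0.5837.
By linearity of expectation, E[distinct seen] = 45·(1 - (44/45)^39) = 26.2682.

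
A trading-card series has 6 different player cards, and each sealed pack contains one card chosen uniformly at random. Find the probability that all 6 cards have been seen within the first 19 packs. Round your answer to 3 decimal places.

0.819

By inclusion–exclusion over which cards are missing,
P(all seen) = Σ_{j=0}^{6} (-1)^j C(6,j)((6-j)/6)^19
= 1.0000 - 0.1878 + 0.0068 - 0.0000 + 0.0000 - 0.0000 + 0.0000
= 0.8189.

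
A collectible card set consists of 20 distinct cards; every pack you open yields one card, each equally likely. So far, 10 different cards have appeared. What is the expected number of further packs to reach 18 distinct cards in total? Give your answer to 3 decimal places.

28.579

With k distinct cards already seen, the next new one takes an expected 20/(20-k) packs.
Sum over k = 10,...,17: E = 20/10 + 20/9 + 20/8 + ... + 20/4 + 20/3 = 28.5794.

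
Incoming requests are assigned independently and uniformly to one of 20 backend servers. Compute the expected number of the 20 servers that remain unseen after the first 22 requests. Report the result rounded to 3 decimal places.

For each server, P(unseen after 22) = (19/20)^22 = 0.3235.
By linearity of expectation, E[unseen] = 20·(19/20)^22 = 6.4707.

6.471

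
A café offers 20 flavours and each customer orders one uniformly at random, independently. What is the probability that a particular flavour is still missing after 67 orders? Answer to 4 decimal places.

Each order misses the fixed flavour with probability (20-1)/20 = 19/20, independently.
P(still missing after 67) = (19/20)^67 = 0.03217.

0.0322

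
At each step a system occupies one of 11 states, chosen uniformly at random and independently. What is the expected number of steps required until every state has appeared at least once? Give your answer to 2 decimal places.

After k distinct states have appeared, the next step gives a new one with probability (11-k)/11, so the expected wait for the (k+1)-th is 11/(11-k).
E[T] = 11/11 + 11/10 + 11/9 + ... + 11/2 + 11/1 = 11·H_{11}.
H_{11} = 3.020, so E[T] = 33.219.

33.22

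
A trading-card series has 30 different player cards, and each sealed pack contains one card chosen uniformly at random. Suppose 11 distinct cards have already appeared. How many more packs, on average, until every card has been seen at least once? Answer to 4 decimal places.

The wait to go from k to k+1 distinct cards is geometric with mean 30/(30-k).
Sum over k = 11,...,29: E = 30/19 + 30/18 + 30/17 + ... + 30/2 + 30/1 = 106.43219.

106.4322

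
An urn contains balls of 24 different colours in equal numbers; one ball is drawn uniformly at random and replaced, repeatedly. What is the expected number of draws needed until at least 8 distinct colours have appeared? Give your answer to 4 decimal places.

9.4855

With k distinct colours already seen, the next new one arrives after an expected 24/(24-k) draws.
Sum over k = 0,...,7: E = 24/24 + 24/23 + 24/22 + ... + 24/18 + 24/17 = 9.48550.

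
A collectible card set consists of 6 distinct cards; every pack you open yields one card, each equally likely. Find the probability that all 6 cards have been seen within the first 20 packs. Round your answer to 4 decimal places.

Let A_i be the event that card i is missing after 20 packs. By inclusion–exclusion on the A_i,
P(all seen) = Σ_{j=0}^{6} (-1)^j C(6,j)((6-j)/6)^20
= 1.00000 - 0.15650 + 0.00451 - 0.00002 + 0.00000 - 0.00000 + 0.00000
= 0.84799.

0.8480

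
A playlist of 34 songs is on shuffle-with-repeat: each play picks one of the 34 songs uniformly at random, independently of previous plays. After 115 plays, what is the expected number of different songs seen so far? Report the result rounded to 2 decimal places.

For each song, P(seen in 115 plays) = 1 - (33/34)^115 = 0.968.
By linearity of expectation, E[distinct seen] = 34·(1 - (33/34)^115) = 32.902.

32.90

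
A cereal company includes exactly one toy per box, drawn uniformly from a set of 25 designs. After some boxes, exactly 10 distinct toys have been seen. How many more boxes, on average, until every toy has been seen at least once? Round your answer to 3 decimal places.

With k distinct toys already seen, the next new one takes an expected 25/(25-k) boxes.
Sum over k = 10,...,24: E = 25/15 + 25/14 + 25/13 + ... + 25/2 + 25/1 = 82.9557.

82.956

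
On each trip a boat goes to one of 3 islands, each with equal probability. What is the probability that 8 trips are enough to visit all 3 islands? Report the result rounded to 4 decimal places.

0.8834

By inclusion–exclusion over which islands are missing,
P(all seen) = Σ_{j=0}^{3} (-1)^j C(3,j)((3-j)/3)^8
= 1.00000 - 0.11706 + 0.00046 - 0.00000
= 0.88340.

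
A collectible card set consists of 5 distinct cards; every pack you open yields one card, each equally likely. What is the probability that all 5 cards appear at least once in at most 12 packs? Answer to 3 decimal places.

0.678

By inclusion–exclusion over which cards are missing,
P(all seen) = Σ_{j=0}^{5} (-1)^j C(5,j)((5-j)/5)^12
= 1.0000 - 0.3436 + 0.0218 - 0.0002 + 0.0000 - 0.0000
= 0.6780.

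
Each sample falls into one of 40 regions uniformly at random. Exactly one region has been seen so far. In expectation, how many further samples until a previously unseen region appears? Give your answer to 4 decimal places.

Each sample yields a new region with probability (40-1)/40 = 39/40, so the wait is geometric with mean 40/39.
E = 40/39 = 1.02564.

1.0256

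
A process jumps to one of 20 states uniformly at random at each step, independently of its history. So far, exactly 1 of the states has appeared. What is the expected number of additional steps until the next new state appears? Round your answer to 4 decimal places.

1.0526

The number of steps until the next new state is geometric with success probability 19/20, so its mean is 20/19.
E = 20/19 = 1.05263.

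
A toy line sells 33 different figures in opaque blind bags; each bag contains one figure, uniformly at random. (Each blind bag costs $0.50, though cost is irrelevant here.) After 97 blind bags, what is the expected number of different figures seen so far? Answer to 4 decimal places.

31.3319

For each figure, P(seen in 97 blind bags) = 1 - (32/33)^97 = 0.94945.
By linearity of expectation, E[distinct seen] = 33·(1 - (32/33)^97) = 31.33195.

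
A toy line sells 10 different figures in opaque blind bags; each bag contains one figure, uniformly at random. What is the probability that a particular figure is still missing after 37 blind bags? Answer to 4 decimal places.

0.0203

On each blind bag the fixed figure fails to appear with probability 9/10.
P(still missing after 37) = (9/10)^37 = 0.02028.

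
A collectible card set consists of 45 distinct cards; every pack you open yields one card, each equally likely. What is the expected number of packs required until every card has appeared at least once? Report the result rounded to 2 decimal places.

The wait to go from k to k+1 distinct cards is geometric with mean 45/(45-k).
E[T] = 45/45 + 45/44 + 45/43 + ... + 45/2 + 45/1 = 45·H_{45}.
H_{45} = 4.395, so E[T] = 197.773.

197.77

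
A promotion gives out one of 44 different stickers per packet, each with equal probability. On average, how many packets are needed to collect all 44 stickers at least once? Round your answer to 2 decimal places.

After k distinct stickers have appeared, the next packet gives a new one with probability (44-k)/44, so the expected wait for the (k+1)-th is 44/(44-k).
E[T] = 44/44 + 44/43 + 44/42 + ... + 44/2 + 44/1 = 44·H_{44}.
H_{44} = 4.373, so E[T] = 192.400.

192.40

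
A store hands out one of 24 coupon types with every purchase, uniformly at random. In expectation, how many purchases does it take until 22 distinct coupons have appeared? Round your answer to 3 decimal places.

54.623

With k distinct coupons already seen, the next new one arrives after an expected 24/(24-k) purchases.
Sum over k = 0,...,21: E = 24/24 + 24/23 + 24/22 + ... + 24/4 + 24/3 = 54.6230.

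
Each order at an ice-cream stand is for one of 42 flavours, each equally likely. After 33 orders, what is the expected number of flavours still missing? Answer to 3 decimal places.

For each flavour, P(unseen after 33) = (41/42)^33 = 0.4515.
By linearity of expectation, E[unseen] = 42·(41/42)^33 = 18.9623.

18.962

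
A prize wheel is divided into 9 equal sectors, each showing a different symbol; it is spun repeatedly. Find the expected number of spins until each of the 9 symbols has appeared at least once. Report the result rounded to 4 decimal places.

Split into phases: going from k distinct to k+1 distinct takes on average 9/(9-k) spins.
E[T] = 9/9 + 9/8 + 9/7 + ... + 9/2 + 9/1 = 9·H_{9}.
H_{9} = 2.82897, so E[T] = 25.46071.

25.4607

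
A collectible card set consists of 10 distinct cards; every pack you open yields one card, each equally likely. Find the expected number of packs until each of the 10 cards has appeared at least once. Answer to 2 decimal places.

Split into phases: going from k distinct to k+1 distinct takes on average 10/(10-k) packs.
E[T] = 10/10 + 10/9 + 10/8 + ... + 10/2 + 10/1 = 10·H_{10}.
H_{10} = 2.929, so E[T] = 29.290.

29.29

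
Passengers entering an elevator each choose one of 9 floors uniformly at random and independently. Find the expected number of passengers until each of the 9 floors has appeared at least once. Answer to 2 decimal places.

After k distinct floors have appeared, the next passenger gives a new one with probability (9-k)/9, so the expected wait for the (k+1)-th is 9/(9-k).
E[T] = 9/9 + 9/8 + 9/7 + ... + 9/2 + 9/1 = 9·H_{9}.
H_{9} = 2.829, so E[T] = 25.461.

25.46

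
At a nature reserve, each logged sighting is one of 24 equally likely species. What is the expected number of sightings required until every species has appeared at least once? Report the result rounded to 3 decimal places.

The wait to go from k to k+1 distinct species is geometric with mean 24/(24-k).
E[T] = 24/24 + 24/23 + 24/22 + ... + 24/2 + 24/1 = 24·H_{24}.
H_{24} = 3.7760, so E[T] = 90.6230.

90.623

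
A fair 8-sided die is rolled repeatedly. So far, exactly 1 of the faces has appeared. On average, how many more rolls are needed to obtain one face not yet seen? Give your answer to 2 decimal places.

1.14

The number of rolls until the next new face is geometric with success probability 7/8, so its mean is 8/7.
E = 8/7 = 1.143.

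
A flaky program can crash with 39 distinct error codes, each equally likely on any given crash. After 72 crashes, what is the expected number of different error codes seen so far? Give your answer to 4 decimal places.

32.9906

For each error code, P(seen in 72 crashes) = 1 - (38/39)^72 = 0.84591.
By linearity of expectation, E[distinct seen] = 39·(1 - (38/39)^72) = 32.99059.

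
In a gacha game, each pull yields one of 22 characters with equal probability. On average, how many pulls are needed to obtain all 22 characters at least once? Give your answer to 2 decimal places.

The wait to go from k to k+1 distinct characters is geometric with mean 22/(22-k).
E[T] = 22/22 + 22/21 + 22/20 + ... + 22/2 + 22/1 = 22·H_{22}.
H_{22} = 3.691, so E[T] = 81.198.

81.20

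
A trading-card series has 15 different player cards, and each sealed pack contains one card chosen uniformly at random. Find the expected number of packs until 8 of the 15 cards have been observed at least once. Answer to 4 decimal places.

With k distinct cards already seen, the next new one arrives after an expected 15/(15-k) packs.
Sum over k = 0,...,7: E = 15/15 + 15/14 + 15/13 + ... + 15/9 + 15/8 = 10.88058.

10.8806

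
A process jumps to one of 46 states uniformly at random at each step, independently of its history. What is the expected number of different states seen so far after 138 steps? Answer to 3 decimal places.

43.784

For each state, P(seen in 138 steps) = 1 - (45/46)^138 = 0.9518.
By linearity of expectation, E[distinct seen] = 46·(1 - (45/46)^138) = 43.7843.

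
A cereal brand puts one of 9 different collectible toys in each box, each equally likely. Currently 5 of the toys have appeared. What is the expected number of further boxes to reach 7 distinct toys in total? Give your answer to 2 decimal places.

5.25

With k distinct toys already seen, the next new one takes an expected 9/(9-k) boxes.
Sum over k = 5,...,6: E = 9/4 + 9/3 = 5.250.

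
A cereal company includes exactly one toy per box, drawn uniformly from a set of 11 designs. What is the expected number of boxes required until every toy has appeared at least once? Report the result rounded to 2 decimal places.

33.22

After k distinct toys have appeared, the next box gives a new one with probability (11-k)/11, so the expected wait for the (k+1)-th is 11/(11-k).
E[T] = 11/11 + 11/10 + 11/9 + ... + 11/2 + 11/1 = 11·H_{11}.
H_{11} = 3.020, so E[T] = 33.219.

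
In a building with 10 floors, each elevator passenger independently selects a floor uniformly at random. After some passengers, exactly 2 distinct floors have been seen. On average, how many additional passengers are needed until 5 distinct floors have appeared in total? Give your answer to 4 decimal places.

4.3452

From k distinct to k+1 distinct takes on average 10/(10-k) passengers.
Sum over k = 2,...,4: E = 10/8 + 10/7 + 10/6 = 4.34524.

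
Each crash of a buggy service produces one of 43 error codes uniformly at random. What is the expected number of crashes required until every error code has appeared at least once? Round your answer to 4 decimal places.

187.0499

Split into phases: going from k distinct to k+1 distinct takes on average 43/(43-k) crashes.
E[T] = 43/43 + 43/42 + 43/41 + ... + 43/2 + 43/1 = 43·H_{43}.
H_{43} = 4.35000, so E[T] = 187.04994.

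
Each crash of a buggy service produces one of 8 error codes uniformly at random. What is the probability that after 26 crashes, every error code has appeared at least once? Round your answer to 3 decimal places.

By inclusion–exclusion over which error codes are missing,
P(all seen) = Σ_{j=0}^{8} (-1)^j C(8,j)((8-j)/8)^26
= 1.0000 - 0.2485 + 0.0158 - 0.0003 + 0.0000 - 0.0000 + 0.0000 - 0.0000 + 0.0000
= 0.7670.

0.767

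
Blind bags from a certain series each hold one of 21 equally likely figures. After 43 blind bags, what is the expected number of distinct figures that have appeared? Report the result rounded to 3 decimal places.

For each figure, P(seen in 43 blind bags) = 1 - (20/21)^43 = 0.8773.
By linearity of expectation, E[distinct seen] = 21·(1 - (20/21)^43) = 18.4232.

18.423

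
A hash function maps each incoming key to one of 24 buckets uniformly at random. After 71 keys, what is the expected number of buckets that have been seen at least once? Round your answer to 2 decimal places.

For each bucket, P(seen in 71 keys) = 1 - (23/24)^71 = 0.951.
By linearity of expectation, E[distinct seen] = 24·(1 - (23/24)^71) = 22.831.

22.83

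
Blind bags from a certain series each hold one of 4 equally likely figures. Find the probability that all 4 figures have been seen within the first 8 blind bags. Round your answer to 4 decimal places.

0.6229

By inclusion–exclusion over which figures are missing,
P(all seen) = Σ_{j=0}^{4} (-1)^j C(4,j)((4-j)/4)^8
= 1.00000 - 0.40045 + 0.02344 - 0.00006 + 0.00000
= 0.62292.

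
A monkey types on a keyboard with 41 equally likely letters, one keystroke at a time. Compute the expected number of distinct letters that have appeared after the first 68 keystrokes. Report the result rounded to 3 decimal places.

33.352

For each letter, P(seen in 68 keystrokes) = 1 - (40/41)^68 = 0.8135.
By linearity of expectation, E[distinct seen] = 41·(1 - (40/41)^68) = 33.3518.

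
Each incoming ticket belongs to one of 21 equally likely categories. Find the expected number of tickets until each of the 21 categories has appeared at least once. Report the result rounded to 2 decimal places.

76.55

Split into phases: going from k distinct to k+1 distinct takes on average 21/(21-k) tickets.
E[T] = 21/21 + 21/20 + 21/19 + ... + 21/2 + 21/1 = 21·H_{21}.
H_{21} = 3.645, so E[T] = 76.553.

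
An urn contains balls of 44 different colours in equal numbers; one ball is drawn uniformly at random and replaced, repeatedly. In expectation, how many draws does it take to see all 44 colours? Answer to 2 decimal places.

After k distinct colours have appeared, the next draw gives a new one with probability (44-k)/44, so the expected wait for the (k+1)-th is 44/(44-k).
E[T] = 44/44 + 44/43 + 44/42 + ... + 44/2 + 44/1 = 44·H_{44}.
H_{44} = 4.373, so E[T] = 192.400.

192.40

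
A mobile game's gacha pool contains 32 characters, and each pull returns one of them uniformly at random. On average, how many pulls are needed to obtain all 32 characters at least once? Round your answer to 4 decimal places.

129.8718

The wait to go from k to k+1 distinct characters is geometric with mean 32/(32-k).
E[T] = 32/32 + 32/31 + 32/30 + ... + 32/2 + 32/1 = 32·H_{32}.
H_{32} = 4.05850, so E[T] = 129.87185.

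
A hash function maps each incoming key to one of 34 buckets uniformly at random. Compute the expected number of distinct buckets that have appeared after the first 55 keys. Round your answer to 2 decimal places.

For each bucket, P(seen in 55 keys) = 1 - (33/34)^55 = 0.806.
By linearity of expectation, E[distinct seen] = 34·(1 - (33/34)^55) = 27.417.

27.42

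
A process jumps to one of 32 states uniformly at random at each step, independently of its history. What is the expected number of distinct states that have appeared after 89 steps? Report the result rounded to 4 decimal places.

For each state, P(seen in 89 steps) = 1 - (31/32)^89 = 0.94073.
By linearity of expectation, E[distinct seen] = 32·(1 - (31/32)^89) = 30.10333.

30.1033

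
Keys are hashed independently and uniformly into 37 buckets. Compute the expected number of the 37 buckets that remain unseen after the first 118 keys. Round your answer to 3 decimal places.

For each bucket, P(unseen after 118) = (36/37)^118 = 0.0394.
By linearity of expectation, E[unseen] = 37·(36/37)^118 = 1.4591.

1.459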